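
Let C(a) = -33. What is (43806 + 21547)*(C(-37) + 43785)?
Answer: 2859324456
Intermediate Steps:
(43806 + 21547)*(C(-37) + 43785) = (43806 + 21547)*(-33 + 43785) = 65353*43752 = 2859324456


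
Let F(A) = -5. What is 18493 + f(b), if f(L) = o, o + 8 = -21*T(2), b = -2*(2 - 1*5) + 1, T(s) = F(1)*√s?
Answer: 18485 + 105*√2 ≈ 18634.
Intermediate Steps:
T(s) = -5*√s
b = 7 (b = -2*(2 - 5) + 1 = -2*(-3) + 1 = 6 + 1 = 7)
o = -8 + 105*√2 (o = -8 - (-105)*√2 = -8 + 105*√2 ≈ 140.49)
f(L) = -8 + 105*√2
18493 + f(b) = 18493 + (-8 + 105*√2) = 18485 + 105*√2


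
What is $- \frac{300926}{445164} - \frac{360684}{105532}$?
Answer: $- \frac{24040106851}{5872380906} \approx -4.0938$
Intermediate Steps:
$- \frac{300926}{445164} - \frac{360684}{105532} = \left(-300926\right) \frac{1}{445164} - \frac{90171}{26383} = - \frac{150463}{222582} - \frac{90171}{26383} = - \frac{24040106851}{5872380906}$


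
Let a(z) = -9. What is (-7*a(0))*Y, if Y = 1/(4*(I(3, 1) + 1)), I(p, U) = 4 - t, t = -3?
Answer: 63/32 ≈ 1.9688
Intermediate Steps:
I(p, U) = 7 (I(p, U) = 4 - 1*(-3) = 4 + 3 = 7)
Y = 1/32 (Y = 1/(4*(7 + 1)) = 1/(4*8) = 1/32 ≈ 0.031250)
(-7*a(0))*Y = -7*(-9)*(1/32) = 63*(1/32) = 63/32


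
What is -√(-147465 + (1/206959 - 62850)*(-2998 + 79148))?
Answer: -I*√205001578571229278315/206959 ≈ -69182.0*I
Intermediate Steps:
-√(-147465 + (1/206959 - 62850)*(-2998 + 79148)) = -√(-147465 + (1/206959 - 62850)*76150) = -√(-147465 - 13007373149/206959*76150) = -√(-147465 - 990511465296350/206959) = -√(-990541984505285/206959) = -I*√205001578571229278315/206959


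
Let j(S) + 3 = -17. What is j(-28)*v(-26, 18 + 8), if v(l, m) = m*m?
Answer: -13520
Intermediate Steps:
j(S) = -20 (j(S) = -3 - 17 = -20)
v(l, m) = m²
j(-28)*v(-26, 18 + 8) = -20*(18 + 8)² = -20*26² = -20*676 = -13520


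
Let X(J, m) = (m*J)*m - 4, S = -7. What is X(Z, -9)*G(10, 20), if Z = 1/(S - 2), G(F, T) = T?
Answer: -260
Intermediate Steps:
Z = -⅑ (Z = 1/(-7 - 2) = 1/(-9) = -⅑ ≈ -0.11111)
X(J, m) = -4 + J*m² (X(J, m) = (J*m)*m - 4 = J*m² - 4 = -4 + J*m²)
X(Z, -9)*G(10, 20) = (-4 - ⅑*(-9)²)*20 = (-4 - ⅑*81)*20 = (-4 - 9)*20 = -13*20 = -260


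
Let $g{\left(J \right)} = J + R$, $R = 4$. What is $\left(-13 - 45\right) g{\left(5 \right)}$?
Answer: $-522$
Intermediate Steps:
$g{\left(J \right)} = 4 + J$ ($g{\left(J \right)} = J + 4 = 4 + J$)
$\left(-13 - 45\right) g{\left(5 \right)} = \left(-13 - 45\right) \left(4 + 5\right) = \left(-58\right) 9 = -522$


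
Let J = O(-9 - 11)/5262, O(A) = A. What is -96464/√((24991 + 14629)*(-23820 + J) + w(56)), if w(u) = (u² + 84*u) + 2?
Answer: 48232*I*√6532725127108038/1241490902149 ≈ 3.1401*I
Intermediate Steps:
J = -10/2631 (J = (-9 - 11)/5262 = -20*1/5262 = -10/2631 ≈ -0.0038008)
w(u) = 2 + u² + 84*u
-96464/√((24991 + 14629)*(-23820 + J) + w(56)) = -96464/√((24991 + 14629)*(-23820 - 10/2631) + (2 + 56² + 84*56)) = -96464/√(39620*(-62670430/2631) + (2 + 3136 + 4704)) = -96464/√(-2483002436600/2631 + 7842) = -96464*(-I*√6532725127108038/2482981804298) = -(-48232)*I*√6532725127108038/1241490902149 = 48232*I*√6532725127108038/1241490902149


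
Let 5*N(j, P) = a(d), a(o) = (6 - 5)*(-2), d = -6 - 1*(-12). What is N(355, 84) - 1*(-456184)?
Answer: 2280918/5 ≈ 4.5618e+5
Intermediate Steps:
d = 6 (d = -6 + 12 = 6)
a(o) = -2 (a(o) = 1*(-2) = -2)
N(j, P) = -2/5 (N(j, P) = (1/5)*(-2) = -2/5)
N(355, 84) - 1*(-456184) = -2/5 - 1*(-456184) = -2/5 + 456184 = 2280918/5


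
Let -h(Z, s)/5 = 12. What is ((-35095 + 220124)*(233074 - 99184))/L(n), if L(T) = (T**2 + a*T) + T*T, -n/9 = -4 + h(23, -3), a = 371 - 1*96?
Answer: 4128922135/136992 ≈ 30140.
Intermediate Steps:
h(Z, s) = -60 (h(Z, s) = -5*12 = -60)
a = 275 (a = 371 - 96 = 275)
n = 576 (n = -9*(-4 - 60) = -9*(-64) = 576)
L(T) = 2*T**2 + 275*T (L(T) = (T**2 + 275*T) + T*T = (T**2 + 275*T) + T**2 = 2*T**2 + 275*T)
((-35095 + 220124)*(233074 - 99184))/L(n) = ((-35095 + 220124)*(233074 - 99184))/((576*(275 + 2*576))) = (185029*133890)/((576*(275 + 1152))) = 24773532810/((576*1427)) = 24773532810/821952 = 24773532810*(1/821952) = 4128922135/136992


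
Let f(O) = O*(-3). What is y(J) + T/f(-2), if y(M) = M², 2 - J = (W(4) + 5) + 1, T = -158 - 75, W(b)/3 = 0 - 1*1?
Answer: -227/6 ≈ -37.833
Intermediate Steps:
W(b) = -3 (W(b) = 3*(0 - 1*1) = 3*(0 - 1) = 3*(-1) = -3)
f(O) = -3*O
T = -233
J = -1 (J = 2 - ((-3 + 5) + 1) = 2 - (2 + 1) = 2 - 1*3 = 2 - 3 = -1)
y(J) + T/f(-2) = (-1)² - 233/((-3*(-2))) = 1 - 233/6 = -227/6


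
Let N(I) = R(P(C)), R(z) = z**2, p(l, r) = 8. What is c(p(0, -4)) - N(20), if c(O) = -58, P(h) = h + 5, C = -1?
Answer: -74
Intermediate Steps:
P(h) = 5 + h
N(I) = 16 (N(I) = (5 - 1)**2 = 4**2 = 16)
c(p(0, -4)) - N(20) = -58 - 1*16 = -58 - 16 = -74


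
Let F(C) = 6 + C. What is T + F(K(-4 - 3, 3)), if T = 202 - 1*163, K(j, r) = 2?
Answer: 47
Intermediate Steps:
T = 39 (T = 202 - 163 = 39)
T + F(K(-4 - 3, 3)) = 39 + (6 + 2) = 39 + 8 = 47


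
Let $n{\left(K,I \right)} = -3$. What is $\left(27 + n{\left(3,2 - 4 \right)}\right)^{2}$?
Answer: $576$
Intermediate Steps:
$\left(27 + n{\left(3,2 - 4 \right)}\right)^{2} = \left(27 - 3\right)^{2} = 24^{2} = 576$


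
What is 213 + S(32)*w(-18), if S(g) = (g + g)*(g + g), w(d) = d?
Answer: -73515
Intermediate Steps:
S(g) = 4*g² (S(g) = (2*g)*(2*g) = 4*g²)
213 + S(32)*w(-18) = 213 + (4*32²)*(-18) = 213 + (4*1024)*(-18) = 213 + 4096*(-18) = 213 - 73728 = -73515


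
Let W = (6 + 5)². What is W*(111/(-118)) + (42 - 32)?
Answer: -12251/118 ≈ -103.82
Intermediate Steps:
W = 121 (W = 11² = 121)
W*(111/(-118)) + (42 - 32) = 121*(111/(-118)) + (42 - 32) = 121*(111*(-1/118)) + 10 = 121*(-111/118) + 10 = -13431/118 + 10 = -12251/118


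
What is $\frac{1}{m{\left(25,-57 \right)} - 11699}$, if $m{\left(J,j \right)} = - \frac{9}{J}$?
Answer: $- \frac{25}{292484} \approx -8.5475 \cdot 10^{-5}$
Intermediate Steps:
$\frac{1}{m{\left(25,-57 \right)} - 11699} = \frac{1}{- \frac{9}{25} - 11699} = \frac{1}{- \frac{292484}{25}} = - \frac{25}{292484}$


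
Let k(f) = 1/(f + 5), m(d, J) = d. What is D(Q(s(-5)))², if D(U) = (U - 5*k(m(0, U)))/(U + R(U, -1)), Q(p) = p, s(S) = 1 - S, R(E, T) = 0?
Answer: 25/36 ≈ 0.69444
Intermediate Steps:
k(f) = 1/(5 + f)
D(U) = (-1 + U)/U (D(U) = (U - 5/(5 + 0))/(U + 0) = (U - 5/5)/U = (U - 5*⅕)/U = (U - 1)/U = (-1 + U)/U)
D(Q(s(-5)))² = ((-1 + (1 - 1*(-5)))/(1 - 1*(-5)))² = ((-1 + (1 + 5))/(1 + 5))² = ((-1 + 6)/6)² = ((⅙)*5)² = (⅚)² = 25/36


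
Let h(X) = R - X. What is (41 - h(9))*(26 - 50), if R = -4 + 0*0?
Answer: -1296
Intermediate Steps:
R = -4 (R = -4 + 0 = -4)
h(X) = -4 - X
(41 - h(9))*(26 - 50) = (41 - (-4 - 1*9))*(26 - 50) = (41 - (-4 - 9))*(-24) = (41 - 1*(-13))*(-24) = (41 + 13)*(-24) = 54*(-24) = -1296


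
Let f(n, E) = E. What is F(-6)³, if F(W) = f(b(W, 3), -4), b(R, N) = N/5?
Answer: -64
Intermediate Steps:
b(R, N) = N/5 (b(R, N) = N*(⅕) = N/5)
F(W) = -4
F(-6)³ = (-4)³ = -64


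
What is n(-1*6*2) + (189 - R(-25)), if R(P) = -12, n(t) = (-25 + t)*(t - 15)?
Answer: 1200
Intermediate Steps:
n(t) = (-25 + t)*(-15 + t)
n(-1*6*2) + (189 - R(-25)) = (375 + (-1*6*2)² - 40*(-1*6)*2) + (189 - 1*(-12)) = (375 + (-6*2)² - (-240)*2) + (189 + 12) = (375 + (-12)² - 40*(-12)) + 201 = (375 + 144 + 480) + 201 = 999 + 201 = 1200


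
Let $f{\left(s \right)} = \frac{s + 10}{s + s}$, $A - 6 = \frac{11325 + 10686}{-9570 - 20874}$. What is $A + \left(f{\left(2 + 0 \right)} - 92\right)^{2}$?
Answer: $\frac{80435859}{10148} \approx 7926.3$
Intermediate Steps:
$A = \frac{53551}{10148}$ ($A = 6 + \frac{11325 + 10686}{-9570 - 20874} = 6 + \frac{22011}{-30444} = 6 + 22011 \left(- \frac{1}{30444}\right) = 6 - \frac{7337}{10148} = \frac{53551}{10148} \approx 5.277$)
$f{\left(s \right)} = \frac{10 + s}{2 s}$
$A + \left(f{\left(2 + 0 \right)} - 92\right)^{2} = \frac{53551}{10148} + \left(\frac{10 + \left(2 + 0\right)}{2 \left(2 + 0\right)} - 92\right)^{2} = \frac{53551}{10148} + \left(\frac{10 + 2}{2 \cdot 2} - 92\right)^{2} = \frac{53551}{10148} + \left(\frac{1}{2} \cdot \frac{1}{2} \cdot 12 - 92\right)^{2} = \frac{53551}{10148} + \left(3 - 92\right)^{2} = \frac{53551}{10148} + \left(-89\right)^{2} = \frac{53551}{10148} + 7921 = \frac{80435859}{10148}$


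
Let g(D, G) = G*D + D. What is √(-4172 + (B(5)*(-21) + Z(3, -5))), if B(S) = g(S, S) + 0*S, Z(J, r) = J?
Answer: I*√4799 ≈ 69.275*I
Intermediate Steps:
g(D, G) = D + D*G (g(D, G) = D*G + D = D + D*G)
B(S) = S*(1 + S) (B(S) = S*(1 + S) + 0*S = S*(1 + S) + 0 = S*(1 + S))
√(-4172 + (B(5)*(-21) + Z(3, -5))) = √(-4172 + ((5*(1 + 5))*(-21) + 3)) = √(-4172 + ((5*6)*(-21) + 3)) = √(-4172 + (30*(-21) + 3)) = √(-4172 + (-630 + 3)) = √(-4172 - 627) = √(-4799) = I*√4799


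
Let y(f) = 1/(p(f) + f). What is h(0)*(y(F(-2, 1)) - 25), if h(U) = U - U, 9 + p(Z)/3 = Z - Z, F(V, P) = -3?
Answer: 0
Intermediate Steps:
p(Z) = -27 (p(Z) = -27 + 3*(Z - Z) = -27 + 3*0 = -27 + 0 = -27)
y(f) = 1/(-27 + f)
h(U) = 0
h(0)*(y(F(-2, 1)) - 25) = 0*(1/(-27 - 3) - 25) = 0*(1/(-30) - 25) = 0*(-1/30 - 25) = 0*(-751/30) = 0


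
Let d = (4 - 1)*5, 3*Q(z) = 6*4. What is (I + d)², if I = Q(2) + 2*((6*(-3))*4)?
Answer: 14641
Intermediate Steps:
Q(z) = 8 (Q(z) = (6*4)/3 = (⅓)*24 = 8)
d = 15 (d = 3*5 = 15)
I = -136 (I = 8 + 2*((6*(-3))*4) = 8 + 2*(-18*4) = 8 + 2*(-72) = 8 - 144 = -136)
(I + d)² = (-136 + 15)² = (-121)² = 14641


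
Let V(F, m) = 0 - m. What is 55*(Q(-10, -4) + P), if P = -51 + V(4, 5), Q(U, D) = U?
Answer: -3630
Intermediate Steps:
V(F, m) = -m
P = -56 (P = -51 - 1*5 = -51 - 5 = -56)
55*(Q(-10, -4) + P) = 55*(-10 - 56) = 55*(-66) = -3630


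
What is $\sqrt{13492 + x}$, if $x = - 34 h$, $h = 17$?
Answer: $\sqrt{12914} \approx 113.64$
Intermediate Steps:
$x = -578$ ($x = \left(-34\right) 17 = -578$)
$\sqrt{13492 + x} = \sqrt{13492 - 578} = \sqrt{12914}$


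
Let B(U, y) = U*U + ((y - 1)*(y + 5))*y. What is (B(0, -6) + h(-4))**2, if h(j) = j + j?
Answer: 2500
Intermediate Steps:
h(j) = 2*j
B(U, y) = U**2 + y*(-1 + y)*(5 + y) (B(U, y) = U**2 + ((-1 + y)*(5 + y))*y = U**2 + y*(-1 + y)*(5 + y))
(B(0, -6) + h(-4))**2 = ((0**2 + (-6)**3 - 5*(-6) + 4*(-6)**2) + 2*(-4))**2 = ((0 - 216 + 30 + 4*36) - 8)**2 = ((0 - 216 + 30 + 144) - 8)**2 = (-42 - 8)**2 = (-50)**2 = 2500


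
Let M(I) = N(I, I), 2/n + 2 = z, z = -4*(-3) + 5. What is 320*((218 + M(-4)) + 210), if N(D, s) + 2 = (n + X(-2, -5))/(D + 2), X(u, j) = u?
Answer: 409856/3 ≈ 1.3662e+5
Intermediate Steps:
z = 17 (z = 12 + 5 = 17)
n = 2/15 (n = 2/(-2 + 17) = 2/15 ≈ 0.13333)
N(D, s) = -2 - 28/(15*(2 + D)) (N(D, s) = -2 + (2/15 - 2)/(D + 2) = -2 - 28/(15*(2 + D)))
M(I) = 2*(-44 - 15*I)/(15*(2 + I))
320*((218 + M(-4)) + 210) = 320*((218 + 2*(-44 - 15*(-4))/(15*(2 - 4))) + 210) = 320*((218 + (2/15)*(-44 + 60)/(-2)) + 210) = 320*((218 + (2/15)*(-1/2)*16) + 210) = 320*((218 - 16/15) + 210) = 320*(3254/15 + 210) = 320*(6404/15) = 409856/3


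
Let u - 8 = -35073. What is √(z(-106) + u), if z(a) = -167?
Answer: 4*I*√2202 ≈ 187.7*I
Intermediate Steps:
u = -35065 (u = 8 - 35073 = -35065)
√(z(-106) + u) = √(-167 - 35065) = √(-35232) = 4*I*√2202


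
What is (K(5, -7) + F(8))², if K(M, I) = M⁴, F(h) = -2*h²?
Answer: 247009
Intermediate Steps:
(K(5, -7) + F(8))² = (5⁴ - 2*8²)² = (625 - 2*64)² = (625 - 128)² = 497² = 247009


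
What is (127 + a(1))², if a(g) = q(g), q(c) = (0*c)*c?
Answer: 16129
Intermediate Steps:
q(c) = 0 (q(c) = 0*c = 0)
a(g) = 0
(127 + a(1))² = (127 + 0)² = 127² = 16129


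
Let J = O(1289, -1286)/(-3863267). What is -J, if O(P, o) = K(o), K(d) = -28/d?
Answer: 14/2484080681 ≈ 5.6359e-9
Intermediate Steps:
O(P, o) = -28/o
J = -14/2484080681 (J = -28/(-1286)/(-3863267) = -28*(-1/1286)*(-1/3863267) = (14/643)*(-1/3863267) = -14/2484080681 ≈ -5.6359e-9)
-J = -1*(-14/2484080681) = 14/2484080681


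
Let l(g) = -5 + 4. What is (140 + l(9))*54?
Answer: 7506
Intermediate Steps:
l(g) = -1
(140 + l(9))*54 = (140 - 1)*54 = 139*54 = 7506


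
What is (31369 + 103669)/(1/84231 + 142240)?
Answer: 11374385778/11981017441 ≈ 0.94937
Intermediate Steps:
(31369 + 103669)/(1/84231 + 142240) = 135038/(1/84231 + 142240) = 135038/(11981017441/84231) = 135038*(84231/11981017441) = 11374385778/11981017441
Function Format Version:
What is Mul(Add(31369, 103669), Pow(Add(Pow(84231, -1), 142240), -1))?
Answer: Rational(11374385778, 11981017441) ≈ 0.94937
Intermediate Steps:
Mul(Add(31369, 103669), Pow(Add(Pow(84231, -1), 142240), -1)) = Mul(135038, Pow(Add(Rational(1, 84231), 142240), -1)) = Mul(135038, Pow(Rational(11981017441, 84231), -1)) = Mul(135038, Rational(84231, 11981017441)) = Rational(11374385778, 11981017441)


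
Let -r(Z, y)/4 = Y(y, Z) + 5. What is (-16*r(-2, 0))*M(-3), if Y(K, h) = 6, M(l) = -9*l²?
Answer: -57024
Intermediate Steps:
r(Z, y) = -44 (r(Z, y) = -4*(6 + 5) = -4*11 = -44)
(-16*r(-2, 0))*M(-3) = (-16*(-44))*(-9*(-3)²) = 704*(-9*9) = 704*(-81) = -57024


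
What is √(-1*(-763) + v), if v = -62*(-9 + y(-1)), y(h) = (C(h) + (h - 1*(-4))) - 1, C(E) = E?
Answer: √1259 ≈ 35.482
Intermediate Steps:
y(h) = 3 + 2*h (y(h) = (h + (h - 1*(-4))) - 1 = (h + (h + 4)) - 1 = (h + (4 + h)) - 1 = (4 + 2*h) - 1 = 3 + 2*h)
v = 496 (v = -62*(-9 + (3 + 2*(-1))) = -62*(-9 + (3 - 2)) = -62*(-9 + 1) = -62*(-8) = 496)
√(-1*(-763) + v) = √(-1*(-763) + 496) = √(763 + 496) = √1259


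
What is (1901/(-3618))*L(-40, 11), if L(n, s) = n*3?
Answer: 38020/603 ≈ 63.051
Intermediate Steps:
L(n, s) = 3*n
(1901/(-3618))*L(-40, 11) = (1901/(-3618))*(3*(-40)) = (1901*(-1/3618))*(-120) = -1901/3618*(-120) = 38020/603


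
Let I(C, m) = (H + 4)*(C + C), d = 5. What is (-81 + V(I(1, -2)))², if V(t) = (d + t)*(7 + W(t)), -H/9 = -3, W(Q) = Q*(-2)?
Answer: 62726400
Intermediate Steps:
W(Q) = -2*Q
H = 27 (H = -9*(-3) = 27)
I(C, m) = 62*C (I(C, m) = (27 + 4)*(C + C) = 31*(2*C) = 62*C)
V(t) = (5 + t)*(7 - 2*t)
(-81 + V(I(1, -2)))² = (-81 + (35 - 186 - 2*(62*1)²))² = (-81 + (35 - 3*62 - 2*62²))² = (-81 + (35 - 186 - 2*3844))² = (-81 + (35 - 186 - 7688))² = (-81 - 7839)² = (-7920)² = 62726400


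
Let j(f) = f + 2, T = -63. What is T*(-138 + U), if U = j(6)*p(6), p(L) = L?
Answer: 5670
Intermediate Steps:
j(f) = 2 + f
U = 48 (U = (2 + 6)*6 = 8*6 = 48)
T*(-138 + U) = -63*(-138 + 48) = -63*(-90) = 5670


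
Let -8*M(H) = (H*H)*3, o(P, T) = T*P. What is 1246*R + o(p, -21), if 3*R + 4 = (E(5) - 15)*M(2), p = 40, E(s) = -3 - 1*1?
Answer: 28007/3 ≈ 9335.7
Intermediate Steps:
E(s) = -4 (E(s) = -3 - 1 = -4)
o(P, T) = P*T
M(H) = -3*H²/8 (M(H) = -H*H*3/8 = -H²*3/8 = -3*H²/8)
R = 49/6 (R = -4/3 + ((-4 - 15)*(-3/8*2²))/3 = -4/3 + (-(-57)*4/8)/3 = -4/3 + (-19*(-3/2))/3 = -4/3 + (⅓)*(57/2) = -4/3 + 19/2 = 49/6 ≈ 8.1667)
1246*R + o(p, -21) = 1246*(49/6) + 40*(-21) = 30527/3 - 840 = 28007/3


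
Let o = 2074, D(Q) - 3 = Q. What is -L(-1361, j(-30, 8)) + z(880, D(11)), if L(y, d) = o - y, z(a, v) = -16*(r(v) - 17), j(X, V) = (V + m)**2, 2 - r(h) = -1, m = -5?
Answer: -3211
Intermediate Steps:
r(h) = 3 (r(h) = 2 - 1*(-1) = 2 + 1 = 3)
D(Q) = 3 + Q
j(X, V) = (-5 + V)**2 (j(X, V) = (V - 5)**2 = (-5 + V)**2)
z(a, v) = 224 (z(a, v) = -16*(3 - 17) = -16*(-14) = 224)
L(y, d) = 2074 - y
-L(-1361, j(-30, 8)) + z(880, D(11)) = -(2074 - 1*(-1361)) + 224 = -(2074 + 1361) + 224 = -1*3435 + 224 = -3435 + 224 = -3211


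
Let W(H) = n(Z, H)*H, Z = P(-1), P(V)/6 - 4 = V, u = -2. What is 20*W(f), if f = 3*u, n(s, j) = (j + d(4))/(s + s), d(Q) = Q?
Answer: 20/3 ≈ 6.6667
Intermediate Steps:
P(V) = 24 + 6*V
Z = 18 (Z = 24 + 6*(-1) = 24 - 6 = 18)
n(s, j) = (4 + j)/(2*s) (n(s, j) = (j + 4)/(s + s) = (4 + j)/((2*s)) = (4 + j)*(1/(2*s)) = (4 + j)/(2*s))
f = -6 (f = 3*(-2) = -6)
W(H) = H*(⅑ + H/36) (W(H) = ((½)*(4 + H)/18)*H = ((½)*(1/18)*(4 + H))*H = (⅑ + H/36)*H = H*(⅑ + H/36))
20*W(f) = 20*((1/36)*(-6)*(4 - 6)) = 20*((1/36)*(-6)*(-2)) = 20*(⅓) = 20/3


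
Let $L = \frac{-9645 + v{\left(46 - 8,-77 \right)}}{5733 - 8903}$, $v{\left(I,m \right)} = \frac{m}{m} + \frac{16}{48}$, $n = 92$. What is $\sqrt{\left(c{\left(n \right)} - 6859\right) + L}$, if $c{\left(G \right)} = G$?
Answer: $\frac{i \sqrt{611733022890}}{9510} \approx 82.243 i$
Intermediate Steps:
$v{\left(I,m \right)} = \frac{4}{3}$ ($v{\left(I,m \right)} = 1 + 16 \cdot \frac{1}{48} = 1 + \frac{1}{3} = \frac{4}{3}$)
$L = \frac{28931}{9510}$ ($L = \frac{-9645 + \frac{4}{3}}{5733 - 8903} = - \frac{28931}{3 \left(-3170\right)} = \left(- \frac{28931}{3}\right) \left(- \frac{1}{3170}\right) = \frac{28931}{9510} \approx 3.0422$)
$\sqrt{\left(c{\left(n \right)} - 6859\right) + L} = \sqrt{\left(92 - 6859\right) + \frac{28931}{9510}} = \sqrt{-6767 + \frac{28931}{9510}} = \sqrt{- \frac{64325239}{9510}} = \frac{i \sqrt{611733022890}}{9510}$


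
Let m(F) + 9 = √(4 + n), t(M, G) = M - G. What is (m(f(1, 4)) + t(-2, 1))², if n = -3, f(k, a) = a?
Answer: 121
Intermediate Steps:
m(F) = -8 (m(F) = -9 + √(4 - 3) = -9 + √1 = -9 + 1 = -8)
(m(f(1, 4)) + t(-2, 1))² = (-8 + (-2 - 1*1))² = (-8 + (-2 - 1))² = (-8 - 3)² = (-11)² = 121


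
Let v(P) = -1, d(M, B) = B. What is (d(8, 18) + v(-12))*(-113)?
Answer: -1921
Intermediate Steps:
(d(8, 18) + v(-12))*(-113) = (18 - 1)*(-113) = 17*(-113) = -1921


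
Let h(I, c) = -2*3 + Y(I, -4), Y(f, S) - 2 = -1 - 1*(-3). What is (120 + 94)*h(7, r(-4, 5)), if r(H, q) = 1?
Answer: -428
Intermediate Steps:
Y(f, S) = 4 (Y(f, S) = 2 + (-1 - 1*(-3)) = 2 + (-1 + 3) = 2 + 2 = 4)
h(I, c) = -2 (h(I, c) = -2*3 + 4 = -6 + 4 = -2)
(120 + 94)*h(7, r(-4, 5)) = (120 + 94)*(-2) = 214*(-2) = -428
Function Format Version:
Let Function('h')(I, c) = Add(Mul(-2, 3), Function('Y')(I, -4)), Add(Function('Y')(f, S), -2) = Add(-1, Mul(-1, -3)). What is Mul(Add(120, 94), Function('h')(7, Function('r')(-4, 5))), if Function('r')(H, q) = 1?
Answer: -428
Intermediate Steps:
Function('Y')(f, S) = 4 (Function('Y')(f, S) = Add(2, Add(-1, Mul(-1, -3))) = Add(2, Add(-1, 3)) = Add(2, 2) = 4)
Function('h')(I, c) = -2 (Function('h')(I, c) = Add(Mul(-2, 3), 4) = Add(-6, 4) = -2)
Mul(Add(120, 94), Function('h')(7, Function('r')(-4, 5))) = Mul(Add(120, 94), -2) = Mul(214, -2) = -428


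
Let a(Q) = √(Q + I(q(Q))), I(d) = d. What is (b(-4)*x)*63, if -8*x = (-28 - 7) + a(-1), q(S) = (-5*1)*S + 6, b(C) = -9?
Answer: -19845/8 + 567*√10/8 ≈ -2256.5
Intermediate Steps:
q(S) = 6 - 5*S (q(S) = -5*S + 6 = 6 - 5*S)
a(Q) = √(6 - 4*Q) (a(Q) = √(Q + (6 - 5*Q)) = √(6 - 4*Q))
x = 35/8 - √10/8 (x = -((-28 - 7) + √(6 - 4*(-1)))/8 = -(-35 + √(6 + 4))/8 = -(-35 + √10)/8 = 35/8 - √10/8 ≈ 3.9797)
(b(-4)*x)*63 = -9*(35/8 - √10/8)*63 = (-315/8 + 9*√10/8)*63 = -19845/8 + 567*√10/8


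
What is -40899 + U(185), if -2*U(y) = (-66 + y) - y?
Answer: -40866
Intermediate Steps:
U(y) = 33 (U(y) = -((-66 + y) - y)/2 = -½*(-66) = 33)
-40899 + U(185) = -40899 + 33 = -40866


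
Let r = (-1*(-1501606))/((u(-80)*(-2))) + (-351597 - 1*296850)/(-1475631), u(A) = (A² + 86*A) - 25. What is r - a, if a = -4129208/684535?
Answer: 50780209900926748/34007409241695 ≈ 1493.2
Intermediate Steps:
u(A) = -25 + A² + 86*A
a = -4129208/684535 (a = -4129208*1/684535 = -4129208/684535 ≈ -6.0321)
r = 369411882476/248397885 (r = (-1*(-1501606))/(((-25 + (-80)² + 86*(-80))*(-2))) + (-351597 - 1*296850)/(-1475631) = 1501606/(((-25 + 6400 - 6880)*(-2))) + (-351597 - 296850)*(-1/1475631) = 1501606/((-505*(-2))) - 648447*(-1/1475631) = 1501606/1010 + 216149/491877 = 1501606*(1/1010) + 216149/491877 = 750803/505 + 216149/491877 = 369411882476/248397885 ≈ 1487.2)
r - a = 369411882476/248397885 - 1*(-4129208/684535) = 369411882476/248397885 + 4129208/684535 = 50780209900926748/34007409241695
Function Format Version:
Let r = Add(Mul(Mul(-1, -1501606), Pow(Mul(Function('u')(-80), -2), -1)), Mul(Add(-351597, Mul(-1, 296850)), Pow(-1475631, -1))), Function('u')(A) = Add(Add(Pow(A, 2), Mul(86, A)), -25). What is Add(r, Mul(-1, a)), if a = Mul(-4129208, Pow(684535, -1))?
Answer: Rational(50780209900926748, 34007409241695) ≈ 1493.2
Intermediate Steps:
Function('u')(A) = Add(-25, Pow(A, 2), Mul(86, A))
a = Rational(-4129208, 684535) (a = Mul(-4129208, Rational(1, 684535)) = Rational(-4129208, 684535) ≈ -6.0321)
r = Rational(369411882476, 248397885) (r = Add(Mul(Mul(-1, -1501606), Pow(Mul(Add(-25, Pow(-80, 2), Mul(86, -80)), -2), -1)), Mul(Add(-351597, Mul(-1, 296850)), Pow(-1475631, -1))) = Add(Mul(1501606, Pow(Mul(Add(-25, 6400, -6880), -2), -1)), Mul(Add(-351597, -296850), Rational(-1, 1475631))) = Add(Mul(1501606, Pow(Mul(-505, -2), -1)), Mul(-648447, Rational(-1, 1475631))) = Add(Mul(1501606, Pow(1010, -1)), Rational(216149, 491877)) = Add(Mul(1501606, Rational(1, 1010)), Rational(216149, 491877)) = Add(Rational(750803, 505), Rational(216149, 491877)) = Rational(369411882476, 248397885) ≈ 1487.2)
Add(r, Mul(-1, a)) = Add(Rational(369411882476, 248397885), Mul(-1, Rational(-4129208, 684535))) = Add(Rational(369411882476, 248397885), Rational(4129208, 684535)) = Rational(50780209900926748, 34007409241695)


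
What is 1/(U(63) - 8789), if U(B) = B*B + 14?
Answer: -1/4806 ≈ -0.00020807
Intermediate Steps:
U(B) = 14 + B**2 (U(B) = B**2 + 14 = 14 + B**2)
1/(U(63) - 8789) = 1/((14 + 63**2) - 8789) = 1/((14 + 3969) - 8789) = 1/(3983 - 8789) = 1/(-4806) = -1/4806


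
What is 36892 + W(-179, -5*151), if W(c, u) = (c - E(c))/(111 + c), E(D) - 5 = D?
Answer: 2508661/68 ≈ 36892.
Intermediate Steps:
E(D) = 5 + D
W(c, u) = -5/(111 + c) (W(c, u) = (c - (5 + c))/(111 + c) = (c + (-5 - c))/(111 + c) = -5/(111 + c))
36892 + W(-179, -5*151) = 36892 - 5/(111 - 179) = 36892 - 5/(-68) = 36892 - 5*(-1/68) = 36892 + 5/68 = 2508661/68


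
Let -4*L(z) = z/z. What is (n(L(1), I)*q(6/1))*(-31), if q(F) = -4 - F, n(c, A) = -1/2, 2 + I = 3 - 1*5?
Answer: -155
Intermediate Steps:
L(z) = -¼ (L(z) = -z/(4*z) = -¼*1 = -¼)
I = -4 (I = -2 + (3 - 1*5) = -2 + (3 - 5) = -2 - 2 = -4)
n(c, A) = -½ (n(c, A) = -1*½ = -½)
(n(L(1), I)*q(6/1))*(-31) = -(-4 - 6/1)/2*(-31) = -(-4 - 6)/2*(-31) = -½*(-10)*(-31) = 5*(-31) = -155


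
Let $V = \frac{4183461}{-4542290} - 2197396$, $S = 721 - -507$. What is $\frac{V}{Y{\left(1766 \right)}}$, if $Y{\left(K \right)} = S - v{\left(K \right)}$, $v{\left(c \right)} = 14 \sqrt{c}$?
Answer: $- \frac{3064232716512407}{1319362637980} - \frac{69868498422107 \sqrt{1766}}{2638725275960} \approx -3435.2$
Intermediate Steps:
$S = 1228$ ($S = 721 + 507 = 1228$)
$V = - \frac{9981214060301}{4542290}$ ($V = 4183461 \left(- \frac{1}{4542290}\right) - 2197396 = - \frac{4183461}{4542290} - 2197396 = - \frac{9981214060301}{4542290} \approx -2.1974 \cdot 10^{6}$)
$Y{\left(K \right)} = 1228 - 14 \sqrt{K}$
$\frac{V}{Y{\left(1766 \right)}} = - \frac{9981214060301}{4542290 \left(1228 - 14 \sqrt{1766}\right)}$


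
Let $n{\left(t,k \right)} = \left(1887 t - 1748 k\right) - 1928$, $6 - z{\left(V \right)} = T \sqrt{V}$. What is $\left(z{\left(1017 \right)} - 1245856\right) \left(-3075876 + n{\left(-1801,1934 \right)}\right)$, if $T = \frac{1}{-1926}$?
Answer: $12280247519550 - \frac{3285641 \sqrt{113}}{214} \approx 1.228 \cdot 10^{13}$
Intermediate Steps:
$T = - \frac{1}{1926} \approx -0.00051921$
$z{\left(V \right)} = 6 + \frac{\sqrt{V}}{1926}$ ($z{\left(V \right)} = 6 - - \frac{\sqrt{V}}{1926} = 6 + \frac{\sqrt{V}}{1926}$)
$n{\left(t,k \right)} = -1928 - 1748 k + 1887 t$ ($n{\left(t,k \right)} = \left(- 1748 k + 1887 t\right) - 1928 = -1928 - 1748 k + 1887 t$)
$\left(z{\left(1017 \right)} - 1245856\right) \left(-3075876 + n{\left(-1801,1934 \right)}\right) = \left(\left(6 + \frac{\sqrt{1017}}{1926}\right) - 1245856\right) \left(-3075876 - 6781047\right) = \left(\left(6 + \frac{3 \sqrt{113}}{1926}\right) - 1245856\right) \left(-3075876 - 6781047\right) = \left(\left(6 + \frac{\sqrt{113}}{642}\right) - 1245856\right) \left(-3075876 - 6781047\right) = \left(-1245850 + \frac{\sqrt{113}}{642}\right) \left(-9856923\right) = 12280247519550 - \frac{3285641 \sqrt{113}}{214}$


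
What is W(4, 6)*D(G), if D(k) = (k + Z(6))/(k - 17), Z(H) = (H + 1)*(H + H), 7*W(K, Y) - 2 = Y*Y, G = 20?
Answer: 3952/21 ≈ 188.19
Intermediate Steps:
W(K, Y) = 2/7 + Y**2/7 (W(K, Y) = 2/7 + (Y*Y)/7 = 2/7 + Y**2/7)
Z(H) = 2*H*(1 + H) (Z(H) = (1 + H)*(2*H) = 2*H*(1 + H))
D(k) = (84 + k)/(-17 + k) (D(k) = (k + 2*6*(1 + 6))/(k - 17) = (k + 2*6*7)/(-17 + k) = (k + 84)/(-17 + k) = (84 + k)/(-17 + k))
W(4, 6)*D(G) = (2/7 + (1/7)*6**2)*((84 + 20)/(-17 + 20)) = (2/7 + (1/7)*36)*(104/3) = (2/7 + 36/7)*((1/3)*104) = (38/7)*(104/3) = 3952/21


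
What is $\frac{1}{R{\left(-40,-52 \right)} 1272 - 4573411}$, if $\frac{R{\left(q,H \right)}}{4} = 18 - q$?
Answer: $- \frac{1}{4278307} \approx -2.3374 \cdot 10^{-7}$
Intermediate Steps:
$R{\left(q,H \right)} = 72 - 4 q$ ($R{\left(q,H \right)} = 4 \left(18 - q\right) = 72 - 4 q$)
$\frac{1}{R{\left(-40,-52 \right)} 1272 - 4573411} = \frac{1}{\left(72 - -160\right) 1272 - 4573411} = \frac{1}{\left(72 + 160\right) 1272 - 4573411} = \frac{1}{232 \cdot 1272 - 4573411} = \frac{1}{295104 - 4573411} = \frac{1}{-4278307} = - \frac{1}{4278307}$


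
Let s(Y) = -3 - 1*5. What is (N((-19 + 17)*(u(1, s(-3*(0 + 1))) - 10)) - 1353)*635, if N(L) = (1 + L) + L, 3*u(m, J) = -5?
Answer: -2486660/3 ≈ -8.2889e+5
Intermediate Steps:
s(Y) = -8 (s(Y) = -3 - 5 = -8)
u(m, J) = -5/3 (u(m, J) = (⅓)*(-5) = -5/3)
N(L) = 1 + 2*L
(N((-19 + 17)*(u(1, s(-3*(0 + 1))) - 10)) - 1353)*635 = ((1 + 2*((-19 + 17)*(-5/3 - 10))) - 1353)*635 = ((1 + 2*(-2*(-35/3))) - 1353)*635 = ((1 + 2*(70/3)) - 1353)*635 = ((1 + 140/3) - 1353)*635 = (143/3 - 1353)*635 = -3916/3*635 = -2486660/3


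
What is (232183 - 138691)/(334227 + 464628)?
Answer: 31164/266285 ≈ 0.11703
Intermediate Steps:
(232183 - 138691)/(334227 + 464628) = 93492/798855 = 93492*(1/798855) = 31164/266285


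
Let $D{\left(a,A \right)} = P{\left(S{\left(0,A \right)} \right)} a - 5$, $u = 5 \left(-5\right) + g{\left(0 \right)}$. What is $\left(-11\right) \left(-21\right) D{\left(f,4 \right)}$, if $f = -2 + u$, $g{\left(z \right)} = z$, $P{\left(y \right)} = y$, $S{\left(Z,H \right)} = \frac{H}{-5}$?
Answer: $\frac{19173}{5} \approx 3834.6$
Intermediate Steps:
$S{\left(Z,H \right)} = - \frac{H}{5}$ ($S{\left(Z,H \right)} = H \left(- \frac{1}{5}\right) = - \frac{H}{5}$)
$u = -25$ ($u = 5 \left(-5\right) + 0 = -25 + 0 = -25$)
$f = -27$ ($f = -2 - 25 = -27$)
$D{\left(a,A \right)} = -5 - \frac{A a}{5}$ ($D{\left(a,A \right)} = - \frac{A}{5} a - 5 = - \frac{A a}{5} - 5 = -5 - \frac{A a}{5}$)
$\left(-11\right) \left(-21\right) D{\left(f,4 \right)} = \left(-11\right) \left(-21\right) \left(-5 - \frac{4}{5} \left(-27\right)\right) = 231 \left(-5 + \frac{108}{5}\right) = 231 \cdot \frac{83}{5} = \frac{19173}{5}$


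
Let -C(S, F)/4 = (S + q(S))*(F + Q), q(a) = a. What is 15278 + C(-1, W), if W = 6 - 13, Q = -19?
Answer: 15070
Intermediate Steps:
W = -7
C(S, F) = -8*S*(-19 + F) (C(S, F) = -4*(S + S)*(F - 19) = -4*2*S*(-19 + F) = -8*S*(-19 + F))
15278 + C(-1, W) = 15278 + 8*(-1)*(19 - 1*(-7)) = 15278 + 8*(-1)*(19 + 7) = 15278 + 8*(-1)*26 = 15278 - 208 = 15070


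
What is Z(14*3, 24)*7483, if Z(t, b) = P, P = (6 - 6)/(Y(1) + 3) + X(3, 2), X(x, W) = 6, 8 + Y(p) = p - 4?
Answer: 44898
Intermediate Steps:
Y(p) = -12 + p (Y(p) = -8 + (p - 4) = -8 + (-4 + p) = -12 + p)
P = 6 (P = (6 - 6)/((-12 + 1) + 3) + 6 = 0/(-11 + 3) + 6 = 0/(-8) + 6 = 0*(-⅛) + 6 = 0 + 6 = 6)
Z(t, b) = 6
Z(14*3, 24)*7483 = 6*7483 = 44898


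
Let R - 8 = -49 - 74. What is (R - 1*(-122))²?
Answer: 49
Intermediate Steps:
R = -115 (R = 8 + (-49 - 74) = 8 - 123 = -115)
(R - 1*(-122))² = (-115 - 1*(-122))² = (-115 + 122)² = 7² = 49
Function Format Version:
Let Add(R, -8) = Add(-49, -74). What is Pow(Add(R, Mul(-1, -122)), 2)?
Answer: 49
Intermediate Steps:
R = -115 (R = Add(8, Add(-49, -74)) = Add(8, -123) = -115)
Pow(Add(R, Mul(-1, -122)), 2) = Pow(Add(-115, Mul(-1, -122)), 2) = Pow(Add(-115, 122), 2) = Pow(7, 2) = 49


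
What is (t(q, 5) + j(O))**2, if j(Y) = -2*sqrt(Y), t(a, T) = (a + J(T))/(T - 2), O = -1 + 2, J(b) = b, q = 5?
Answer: 16/9 ≈ 1.7778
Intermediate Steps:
O = 1
t(a, T) = (T + a)/(-2 + T) (t(a, T) = (a + T)/(T - 2) = (T + a)/(-2 + T))
j(Y) = -2*sqrt(Y)
(t(q, 5) + j(O))**2 = ((5 + 5)/(-2 + 5) - 2*sqrt(1))**2 = (10/3 - 2*1)**2 = ((1/3)*10 - 2)**2 = (10/3 - 2)**2 = (4/3)**2 = 16/9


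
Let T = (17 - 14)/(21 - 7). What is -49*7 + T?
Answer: -4799/14 ≈ -342.79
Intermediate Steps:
T = 3/14 ≈ 0.21429
-49*7 + T = -49*7 + 3/14 = -343 + 3/14 = -4799/14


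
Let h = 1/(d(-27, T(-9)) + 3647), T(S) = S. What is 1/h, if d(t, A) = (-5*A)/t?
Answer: 10936/3 ≈ 3645.3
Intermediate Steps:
d(t, A) = -5*A/t
h = 3/10936 (h = 1/(-5*(-9)/(-27) + 3647) = 1/(-5*(-9)*(-1/27) + 3647) = 1/(-5/3 + 3647) = 1/(10936/3) = 3/10936 ≈ 0.00027432)
1/h = 1/(3/10936) = 10936/3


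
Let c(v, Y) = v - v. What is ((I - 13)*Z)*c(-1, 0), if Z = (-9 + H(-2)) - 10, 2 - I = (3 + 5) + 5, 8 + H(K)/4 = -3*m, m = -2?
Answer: 0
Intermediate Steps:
H(K) = -8 (H(K) = -32 + 4*(-3*(-2)) = -32 + 4*6 = -32 + 24 = -8)
I = -11 (I = 2 - ((3 + 5) + 5) = 2 - (8 + 5) = 2 - 1*13 = 2 - 13 = -11)
c(v, Y) = 0
Z = -27 (Z = (-9 - 8) - 10 = -17 - 10 = -27)
((I - 13)*Z)*c(-1, 0) = ((-11 - 13)*(-27))*0 = -24*(-27)*0 = 648*0 = 0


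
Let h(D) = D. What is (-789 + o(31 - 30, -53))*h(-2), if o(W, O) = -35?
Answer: 1648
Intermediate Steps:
(-789 + o(31 - 30, -53))*h(-2) = (-789 - 35)*(-2) = -824*(-2) = 1648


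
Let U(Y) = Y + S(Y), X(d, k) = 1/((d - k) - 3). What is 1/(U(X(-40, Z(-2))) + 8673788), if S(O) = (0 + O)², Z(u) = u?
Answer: 1681/14580637588 ≈ 1.1529e-7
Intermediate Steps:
X(d, k) = 1/(-3 + d - k)
S(O) = O²
U(Y) = Y + Y²
1/(U(X(-40, Z(-2))) + 8673788) = 1/((1 + 1/(-3 - 40 - 1*(-2)))/(-3 - 40 - 1*(-2)) + 8673788) = 1/((1 + 1/(-3 - 40 + 2))/(-3 - 40 + 2) + 8673788) = 1/((1 + 1/(-41))/(-41) + 8673788) = 1/(-(1 - 1/41)/41 + 8673788) = 1/(-1/41*40/41 + 8673788) = 1/(-40/1681 + 8673788) = 1/(14580637588/1681) = 1681/14580637588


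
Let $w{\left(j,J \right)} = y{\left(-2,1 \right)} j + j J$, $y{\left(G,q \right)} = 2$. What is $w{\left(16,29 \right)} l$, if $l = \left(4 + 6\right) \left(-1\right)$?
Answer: $-4960$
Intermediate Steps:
$l = -10$ ($l = 10 \left(-1\right) = -10$)
$w{\left(j,J \right)} = 2 j + J j$ ($w{\left(j,J \right)} = 2 j + j J = 2 j + J j$)
$w{\left(16,29 \right)} l = 16 \left(2 + 29\right) \left(-10\right) = 16 \cdot 31 \left(-10\right) = 496 \left(-10\right) = -4960$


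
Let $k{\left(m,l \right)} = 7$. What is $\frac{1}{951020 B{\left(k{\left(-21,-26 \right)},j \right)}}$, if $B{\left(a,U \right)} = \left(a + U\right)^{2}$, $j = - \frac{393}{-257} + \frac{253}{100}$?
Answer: $\frac{33024500}{3841244760366391} \approx 8.5973 \cdot 10^{-9}$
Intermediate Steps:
$j = \frac{104321}{25700}$ ($j = \left(-393\right) \left(- \frac{1}{257}\right) + 253 \cdot \frac{1}{100} = \frac{393}{257} + \frac{253}{100} = \frac{104321}{25700} \approx 4.0592$)
$B{\left(a,U \right)} = \left(U + a\right)^{2}$
$\frac{1}{951020 B{\left(k{\left(-21,-26 \right)},j \right)}} = \frac{1}{951020 \left(\frac{104321}{25700} + 7\right)^{2}} = \frac{1}{951020 \left(\frac{284221}{25700}\right)^{2}} = \frac{1}{951020 \cdot \frac{80781576841}{660490000}} = \frac{1}{951020} \cdot \frac{660490000}{80781576841} = \frac{33024500}{3841244760366391}$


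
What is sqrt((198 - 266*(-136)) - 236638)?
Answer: 2*I*sqrt(50066) ≈ 447.51*I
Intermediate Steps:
sqrt((198 - 266*(-136)) - 236638) = sqrt((198 + 36176) - 236638) = sqrt(36374 - 236638) = sqrt(-200264) = 2*I*sqrt(50066)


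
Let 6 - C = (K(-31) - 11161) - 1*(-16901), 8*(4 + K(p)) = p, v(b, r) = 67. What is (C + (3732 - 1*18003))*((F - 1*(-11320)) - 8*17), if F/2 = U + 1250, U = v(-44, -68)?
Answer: -1105281093/4 ≈ -2.7632e+8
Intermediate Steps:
U = 67
K(p) = -4 + p/8
F = 2634 (F = 2*(67 + 1250) = 2*1317 = 2634)
C = -45809/8 (C = 6 - (((-4 + (1/8)*(-31)) - 11161) - 1*(-16901)) = 6 - (((-4 - 31/8) - 11161) + 16901) = 6 - ((-63/8 - 11161) + 16901) = 6 - (-89351/8 + 16901) = 6 - 1*45857/8 = 6 - 45857/8 = -45809/8 ≈ -5726.1)
(C + (3732 - 1*18003))*((F - 1*(-11320)) - 8*17) = (-45809/8 + (3732 - 1*18003))*((2634 - 1*(-11320)) - 8*17) = (-45809/8 + (3732 - 18003))*((2634 + 11320) - 136) = (-45809/8 - 14271)*(13954 - 136) = -159977/8*13818 = -1105281093/4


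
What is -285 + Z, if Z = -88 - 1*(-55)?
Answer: -318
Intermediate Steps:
Z = -33 (Z = -88 + 55 = -33)
-285 + Z = -285 - 33 = -318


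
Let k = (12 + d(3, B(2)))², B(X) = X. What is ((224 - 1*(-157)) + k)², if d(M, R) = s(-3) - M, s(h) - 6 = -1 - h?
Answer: 448900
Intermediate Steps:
s(h) = 5 - h (s(h) = 6 + (-1 - h) = 5 - h)
d(M, R) = 8 - M (d(M, R) = (5 - 1*(-3)) - M = (5 + 3) - M = 8 - M)
k = 289 (k = (12 + (8 - 1*3))² = (12 + (8 - 3))² = (12 + 5)² = 17² = 289)
((224 - 1*(-157)) + k)² = ((224 - 1*(-157)) + 289)² = ((224 + 157) + 289)² = (381 + 289)² = 670² = 448900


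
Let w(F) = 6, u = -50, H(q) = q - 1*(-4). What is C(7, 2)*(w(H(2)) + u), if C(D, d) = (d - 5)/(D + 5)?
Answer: 11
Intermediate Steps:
C(D, d) = (-5 + d)/(5 + D)
H(q) = 4 + q (H(q) = q + 4 = 4 + q)
C(7, 2)*(w(H(2)) + u) = ((-5 + 2)/(5 + 7))*(6 - 50) = (-3/12)*(-44) = ((1/12)*(-3))*(-44) = -1/4*(-44) = 11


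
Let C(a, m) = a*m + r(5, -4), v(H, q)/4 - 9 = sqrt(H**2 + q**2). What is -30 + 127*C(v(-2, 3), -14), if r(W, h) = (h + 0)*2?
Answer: -65054 - 7112*sqrt(13) ≈ -90697.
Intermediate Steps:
r(W, h) = 2*h (r(W, h) = h*2 = 2*h)
v(H, q) = 36 + 4*sqrt(H**2 + q**2)
C(a, m) = -8 + a*m (C(a, m) = a*m + 2*(-4) = a*m - 8 = -8 + a*m)
-30 + 127*C(v(-2, 3), -14) = -30 + 127*(-8 + (36 + 4*sqrt((-2)**2 + 3**2))*(-14)) = -30 + 127*(-8 + (36 + 4*sqrt(4 + 9))*(-14)) = -30 + 127*(-8 + (36 + 4*sqrt(13))*(-14)) = -30 + 127*(-8 + (-504 - 56*sqrt(13))) = -30 + 127*(-512 - 56*sqrt(13)) = -30 + (-65024 - 7112*sqrt(13)) = -65054 - 7112*sqrt(13)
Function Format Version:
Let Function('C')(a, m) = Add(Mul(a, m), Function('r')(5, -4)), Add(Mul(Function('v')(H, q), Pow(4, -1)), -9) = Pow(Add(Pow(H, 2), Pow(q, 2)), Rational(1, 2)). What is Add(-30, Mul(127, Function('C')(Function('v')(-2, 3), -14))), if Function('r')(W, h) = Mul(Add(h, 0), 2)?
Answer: Add(-65054, Mul(-7112, Pow(13, Rational(1, 2)))) ≈ -90697.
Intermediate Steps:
Function('r')(W, h) = Mul(2, h) (Function('r')(W, h) = Mul(h, 2) = Mul(2, h))
Function('v')(H, q) = Add(36, Mul(4, Pow(Add(Pow(H, 2), Pow(q, 2)), Rational(1, 2))))
Function('C')(a, m) = Add(-8, Mul(a, m)) (Function('C')(a, m) = Add(Mul(a, m), Mul(2, -4)) = Add(Mul(a, m), -8) = Add(-8, Mul(a, m)))
Add(-30, Mul(127, Function('C')(Function('v')(-2, 3), -14))) = Add(-30, Mul(127, Add(-8, Mul(Add(36, Mul(4, Pow(Add(Pow(-2, 2), Pow(3, 2)), Rational(1, 2)))), -14)))) = Add(-30, Mul(127, Add(-8, Mul(Add(36, Mul(4, Pow(Add(4, 9), Rational(1, 2)))), -14)))) = Add(-30, Mul(127, Add(-8, Mul(Add(36, Mul(4, Pow(13, Rational(1, 2)))), -14)))) = Add(-30, Mul(127, Add(-8, Add(-504, Mul(-56, Pow(13, Rational(1, 2))))))) = Add(-30, Mul(127, Add(-512, Mul(-56, Pow(13, Rational(1, 2)))))) = Add(-30, Add(-65024, Mul(-7112, Pow(13, Rational(1, 2))))) = Add(-65054, Mul(-7112, Pow(13, Rational(1, 2))))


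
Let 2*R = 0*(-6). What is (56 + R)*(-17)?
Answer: -952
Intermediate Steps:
R = 0 (R = (0*(-6))/2 = (½)*0 = 0)
(56 + R)*(-17) = (56 + 0)*(-17) = 56*(-17) = -952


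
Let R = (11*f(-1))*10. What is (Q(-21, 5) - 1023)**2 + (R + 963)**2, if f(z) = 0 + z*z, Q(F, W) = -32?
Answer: 2264354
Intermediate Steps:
f(z) = z**2 (f(z) = 0 + z**2 = z**2)
R = 110 (R = (11*(-1)**2)*10 = (11*1)*10 = 11*10 = 110)
(Q(-21, 5) - 1023)**2 + (R + 963)**2 = (-32 - 1023)**2 + (110 + 963)**2 = (-1055)**2 + 1073**2 = 1113025 + 1151329 = 2264354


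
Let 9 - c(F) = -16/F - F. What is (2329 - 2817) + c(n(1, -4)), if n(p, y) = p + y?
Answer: -1462/3 ≈ -487.33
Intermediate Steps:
c(F) = 9 + F + 16/F (c(F) = 9 - (-16/F - F) = 9 - (-F - 16/F) = 9 + (F + 16/F) = 9 + F + 16/F)
(2329 - 2817) + c(n(1, -4)) = (2329 - 2817) + (9 + (1 - 4) + 16/(1 - 4)) = -488 + (9 - 3 + 16/(-3)) = -488 + (9 - 3 + 16*(-1/3)) = -488 + (9 - 3 - 16/3) = -488 + 2/3 = -1462/3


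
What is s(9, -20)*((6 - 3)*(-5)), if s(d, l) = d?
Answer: -135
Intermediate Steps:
s(9, -20)*((6 - 3)*(-5)) = 9*((6 - 3)*(-5)) = 9*(3*(-5)) = 9*(-15) = -135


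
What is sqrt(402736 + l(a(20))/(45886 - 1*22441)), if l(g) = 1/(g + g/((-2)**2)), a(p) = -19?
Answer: 2*sqrt(2219860214424001)/148485 ≈ 634.62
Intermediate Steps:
l(g) = 4/(5*g) (l(g) = 1/(g + g/4) = 1/(5*g/4) = 4/(5*g))
sqrt(402736 + l(a(20))/(45886 - 1*22441)) = sqrt(402736 + ((4/5)/(-19))/(45886 - 1*22441)) = sqrt(402736 + ((4/5)*(-1/19))/(45886 - 22441)) = sqrt(402736 - 4/95/23445) = sqrt(402736 - 4/95*1/23445) = sqrt(402736 - 4/2227275) = sqrt(897003824396/2227275) = 2*sqrt(2219860214424001)/148485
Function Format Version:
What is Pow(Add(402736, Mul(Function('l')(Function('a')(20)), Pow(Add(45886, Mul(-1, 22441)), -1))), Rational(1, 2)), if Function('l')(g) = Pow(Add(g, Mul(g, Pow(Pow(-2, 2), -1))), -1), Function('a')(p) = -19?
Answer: Mul(Rational(2, 148485), Pow(2219860214424001, Rational(1, 2))) ≈ 634.62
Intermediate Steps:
Function('l')(g) = Mul(Rational(4, 5), Pow(g, -1)) (Function('l')(g) = Pow(Add(g, Mul(g, Pow(4, -1))), -1) = Pow(Add(g, Mul(g, Rational(1, 4))), -1) = Pow(Add(g, Mul(Rational(1, 4), g)), -1) = Pow(Mul(Rational(5, 4), g), -1) = Mul(Rational(4, 5), Pow(g, -1)))
Pow(Add(402736, Mul(Function('l')(Function('a')(20)), Pow(Add(45886, Mul(-1, 22441)), -1))), Rational(1, 2)) = Pow(Add(402736, Mul(Mul(Rational(4, 5), Pow(-19, -1)), Pow(Add(45886, Mul(-1, 22441)), -1))), Rational(1, 2)) = Pow(Add(402736, Mul(Mul(Rational(4, 5), Rational(-1, 19)), Pow(Add(45886, -22441), -1))), Rational(1, 2)) = Pow(Add(402736, Mul(Rational(-4, 95), Pow(23445, -1))), Rational(1, 2)) = Pow(Add(402736, Mul(Rational(-4, 95), Rational(1, 23445))), Rational(1, 2)) = Pow(Add(402736, Rational(-4, 2227275)), Rational(1, 2)) = Pow(Rational(897003824396, 2227275), Rational(1, 2)) = Mul(Rational(2, 148485), Pow(2219860214424001, Rational(1, 2)))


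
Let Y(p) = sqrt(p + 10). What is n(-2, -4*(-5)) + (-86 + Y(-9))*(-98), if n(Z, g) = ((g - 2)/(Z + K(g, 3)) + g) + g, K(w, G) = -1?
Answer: 8364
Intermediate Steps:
Y(p) = sqrt(10 + p)
n(Z, g) = 2*g + (-2 + g)/(-1 + Z) (n(Z, g) = ((g - 2)/(Z - 1) + g) + g = ((-2 + g)/(-1 + Z) + g) + g = (g + (-2 + g)/(-1 + Z)) + g = 2*g + (-2 + g)/(-1 + Z))
n(-2, -4*(-5)) + (-86 + Y(-9))*(-98) = (-2 - (-4)*(-5) + 2*(-2)*(-4*(-5)))/(-1 - 2) + (-86 + sqrt(10 - 9))*(-98) = (-2 - 1*20 + 2*(-2)*20)/(-3) + (-86 + sqrt(1))*(-98) = -(-2 - 20 - 80)/3 + (-86 + 1)*(-98) = -1/3*(-102) - 85*(-98) = 34 + 8330 = 8364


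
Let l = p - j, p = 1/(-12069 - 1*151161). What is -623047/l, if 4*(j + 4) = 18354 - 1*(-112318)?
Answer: 101699961810/5331744721 ≈ 19.074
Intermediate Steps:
p = -1/163230 (p = 1/(-12069 - 151161) = 1/(-163230) = -1/163230 ≈ -6.1263e-6)
j = 32664 (j = -4 + (18354 - 1*(-112318))/4 = -4 + (18354 + 112318)/4 = -4 + (¼)*130672 = -4 + 32668 = 32664)
l = -5331744721/163230 (l = -1/163230 - 1*32664 = -1/163230 - 32664 = -5331744721/163230 ≈ -32664.)
-623047/l = -623047/(-5331744721/163230) = -623047*(-163230/5331744721) = 101699961810/5331744721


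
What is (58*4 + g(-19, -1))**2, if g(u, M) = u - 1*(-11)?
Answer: 50176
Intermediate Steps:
g(u, M) = 11 + u (g(u, M) = u + 11 = 11 + u)
(58*4 + g(-19, -1))**2 = (58*4 + (11 - 19))**2 = (232 - 8)**2 = 224**2 = 50176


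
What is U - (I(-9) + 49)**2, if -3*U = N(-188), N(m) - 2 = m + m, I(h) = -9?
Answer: -4426/3 ≈ -1475.3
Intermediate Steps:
N(m) = 2 + 2*m (N(m) = 2 + (m + m) = 2 + 2*m)
U = 374/3 (U = -(2 + 2*(-188))/3 = -(2 - 376)/3 = -1/3*(-374) = 374/3 ≈ 124.67)
U - (I(-9) + 49)**2 = 374/3 - (-9 + 49)**2 = 374/3 - 1*40**2 = 374/3 - 1*1600 = 374/3 - 1600 = -4426/3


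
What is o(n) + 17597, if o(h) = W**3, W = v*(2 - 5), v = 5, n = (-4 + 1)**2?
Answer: 14222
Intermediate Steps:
n = 9 (n = (-3)**2 = 9)
W = -15 (W = 5*(2 - 5) = 5*(-3) = -15)
o(h) = -3375 (o(h) = (-15)**3 = -3375)
o(n) + 17597 = -3375 + 17597 = 14222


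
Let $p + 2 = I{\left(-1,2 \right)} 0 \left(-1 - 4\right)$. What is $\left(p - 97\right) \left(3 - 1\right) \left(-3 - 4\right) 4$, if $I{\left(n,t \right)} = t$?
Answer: $5544$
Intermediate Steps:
$p = -2$ ($p = -2 + 2 \cdot 0 \left(-1 - 4\right) = -2 + 0 \left(-5\right) = -2 + 0 = -2$)
$\left(p - 97\right) \left(3 - 1\right) \left(-3 - 4\right) 4 = \left(-2 - 97\right) \left(3 - 1\right) \left(-3 - 4\right) 4 = - 99 \left(3 - 1\right) \left(-7\right) 4 = - 99 \cdot 2 \left(-7\right) 4 = - 99 \left(\left(-14\right) 4\right) = \left(-99\right) \left(-56\right) = 5544$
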